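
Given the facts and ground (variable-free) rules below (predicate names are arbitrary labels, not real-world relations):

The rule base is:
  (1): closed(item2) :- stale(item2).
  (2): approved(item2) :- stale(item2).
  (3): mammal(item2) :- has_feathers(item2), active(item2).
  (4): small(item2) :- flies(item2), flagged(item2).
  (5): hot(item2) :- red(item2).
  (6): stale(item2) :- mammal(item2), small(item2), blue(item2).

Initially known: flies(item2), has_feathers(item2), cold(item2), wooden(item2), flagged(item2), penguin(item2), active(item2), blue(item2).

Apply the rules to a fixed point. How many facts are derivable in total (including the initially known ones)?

13

Round 1: (3) [mammal(item2) :- has_feathers(item2), active(item2).]; (4) [small(item2) :- flies(item2), flagged(item2).]. New: mammal(item2), small(item2).
Round 2: (6) [stale(item2) :- mammal(item2), small(item2), blue(item2).]. New: stale(item2).
Round 3: (1) [closed(item2) :- stale(item2).]; (2) [approved(item2) :- stale(item2).]. New: closed(item2), approved(item2).
Closure: {active(item2), approved(item2), blue(item2), closed(item2), cold(item2), flagged(item2), flies(item2), has_feathers(item2), mammal(item2), penguin(item2), small(item2), stale(item2), wooden(item2)} — 13 facts.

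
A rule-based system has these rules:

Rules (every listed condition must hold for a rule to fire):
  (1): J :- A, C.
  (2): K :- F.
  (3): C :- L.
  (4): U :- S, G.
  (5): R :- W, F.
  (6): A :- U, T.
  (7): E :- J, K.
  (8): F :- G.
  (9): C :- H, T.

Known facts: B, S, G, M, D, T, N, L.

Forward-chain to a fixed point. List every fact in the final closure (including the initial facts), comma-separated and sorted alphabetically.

A, B, C, D, E, F, G, J, K, L, M, N, S, T, U

Round 1 fires (3), (4), (8), giving C, U, F.
Round 2 fires (2), (6), giving K, A.
Round 3 fires (1), giving J.
Round 4 fires (7), giving E.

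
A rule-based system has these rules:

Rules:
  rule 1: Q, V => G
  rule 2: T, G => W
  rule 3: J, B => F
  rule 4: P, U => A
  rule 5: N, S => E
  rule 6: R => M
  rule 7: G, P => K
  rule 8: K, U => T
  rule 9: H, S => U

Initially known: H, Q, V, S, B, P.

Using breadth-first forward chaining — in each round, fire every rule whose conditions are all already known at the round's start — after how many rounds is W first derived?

4

Round 1: rule 1 [Q, V => G]; rule 9 [H, S => U]. New: G, U.
Round 2: rule 4 [P, U => A]; rule 7 [G, P => K]. New: A, K.
Round 3: rule 8 [K, U => T]. New: T.
Round 4: rule 2 [T, G => W]. New: W.
W first appears in round 4.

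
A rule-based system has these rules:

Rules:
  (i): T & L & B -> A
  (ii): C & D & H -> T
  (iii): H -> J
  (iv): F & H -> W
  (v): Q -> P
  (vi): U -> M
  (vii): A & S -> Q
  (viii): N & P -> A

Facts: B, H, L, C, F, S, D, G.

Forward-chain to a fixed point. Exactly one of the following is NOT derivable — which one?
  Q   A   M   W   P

M

Round 1 fires (ii), (iii), (iv), giving T, J, W.
Round 2 fires (i), giving A.
Round 3 fires (vii), giving Q.
Round 4 fires (v), giving P.
Derived: P (round 4), A (round 2), Q (round 3), W (round 1). M never appears in any round.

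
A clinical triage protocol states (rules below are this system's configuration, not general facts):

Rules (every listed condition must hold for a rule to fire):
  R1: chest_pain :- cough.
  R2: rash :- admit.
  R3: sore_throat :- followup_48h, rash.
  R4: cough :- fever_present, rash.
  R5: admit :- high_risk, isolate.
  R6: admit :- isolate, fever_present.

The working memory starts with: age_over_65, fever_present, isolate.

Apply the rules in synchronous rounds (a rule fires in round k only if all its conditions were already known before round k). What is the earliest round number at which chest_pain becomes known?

4

Round 1 fires R6, giving admit.
Round 2 fires R2, giving rash.
Round 3 fires R4, giving cough.
Round 4 fires R1, giving chest_pain.
chest_pain first appears in round 4.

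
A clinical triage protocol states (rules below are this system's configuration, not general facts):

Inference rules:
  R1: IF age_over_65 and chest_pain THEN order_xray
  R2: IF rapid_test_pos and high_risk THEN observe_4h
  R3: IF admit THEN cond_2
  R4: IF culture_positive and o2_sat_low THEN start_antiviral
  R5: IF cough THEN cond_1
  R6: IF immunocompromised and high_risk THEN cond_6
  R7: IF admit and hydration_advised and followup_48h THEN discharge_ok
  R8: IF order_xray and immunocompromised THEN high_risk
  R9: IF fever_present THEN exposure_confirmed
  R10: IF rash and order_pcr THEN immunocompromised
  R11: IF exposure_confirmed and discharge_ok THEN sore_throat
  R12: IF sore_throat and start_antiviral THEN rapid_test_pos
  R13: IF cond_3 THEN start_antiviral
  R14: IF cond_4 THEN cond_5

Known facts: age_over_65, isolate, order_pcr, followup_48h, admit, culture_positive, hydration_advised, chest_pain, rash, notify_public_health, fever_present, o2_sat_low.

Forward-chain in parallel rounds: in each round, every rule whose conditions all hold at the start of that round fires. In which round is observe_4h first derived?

Round 1 — R1, R3, R4, R7, R9, R10, derive order_xray, cond_2, start_antiviral, discharge_ok, exposure_confirmed, immunocompromised.
Round 2 — R8, R11, derive high_risk, sore_throat.
Round 3 — R6, R12, derive cond_6, rapid_test_pos.
Round 4 — R2, derive observe_4h.
observe_4h first appears in round 4.

4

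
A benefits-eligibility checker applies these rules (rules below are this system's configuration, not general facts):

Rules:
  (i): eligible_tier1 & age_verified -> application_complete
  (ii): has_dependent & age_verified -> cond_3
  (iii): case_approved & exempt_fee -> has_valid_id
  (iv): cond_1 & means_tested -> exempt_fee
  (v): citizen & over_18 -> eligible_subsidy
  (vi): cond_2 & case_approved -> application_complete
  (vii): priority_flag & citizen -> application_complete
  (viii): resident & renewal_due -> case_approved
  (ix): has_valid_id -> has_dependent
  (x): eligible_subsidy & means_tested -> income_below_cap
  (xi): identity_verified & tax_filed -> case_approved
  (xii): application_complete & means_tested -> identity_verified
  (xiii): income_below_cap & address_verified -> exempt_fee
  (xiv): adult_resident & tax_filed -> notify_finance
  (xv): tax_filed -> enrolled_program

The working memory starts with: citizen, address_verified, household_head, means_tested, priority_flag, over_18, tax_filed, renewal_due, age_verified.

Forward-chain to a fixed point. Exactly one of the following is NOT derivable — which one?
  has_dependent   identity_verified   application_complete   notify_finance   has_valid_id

Round 1 — (v), (vii), (xv), derive eligible_subsidy, application_complete, enrolled_program.
Round 2 — (x), (xii), derive income_below_cap, identity_verified.
Round 3 — (xi), (xiii), derive case_approved, exempt_fee.
Round 4 — (iii), derive has_valid_id.
Round 5 — (ix), derive has_dependent.
Round 6 — (ii), derive cond_3.
Derived: application_complete (round 1), has_valid_id (round 4), identity_verified (round 2), has_dependent (round 5). notify_finance never appears in any round.

notify_finance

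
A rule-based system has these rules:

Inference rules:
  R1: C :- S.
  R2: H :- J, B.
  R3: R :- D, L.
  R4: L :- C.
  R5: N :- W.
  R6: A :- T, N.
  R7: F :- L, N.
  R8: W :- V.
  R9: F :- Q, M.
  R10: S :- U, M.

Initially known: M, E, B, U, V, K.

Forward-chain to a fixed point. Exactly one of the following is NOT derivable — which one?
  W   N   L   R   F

Round 1 fires R8, R10, giving W, S.
Round 2 fires R1, R5, giving C, N.
Round 3 fires R4, giving L.
Round 4 fires R7, giving F.
Derived: N (round 2), W (round 1), F (round 4), L (round 3). R never appears in any round.

R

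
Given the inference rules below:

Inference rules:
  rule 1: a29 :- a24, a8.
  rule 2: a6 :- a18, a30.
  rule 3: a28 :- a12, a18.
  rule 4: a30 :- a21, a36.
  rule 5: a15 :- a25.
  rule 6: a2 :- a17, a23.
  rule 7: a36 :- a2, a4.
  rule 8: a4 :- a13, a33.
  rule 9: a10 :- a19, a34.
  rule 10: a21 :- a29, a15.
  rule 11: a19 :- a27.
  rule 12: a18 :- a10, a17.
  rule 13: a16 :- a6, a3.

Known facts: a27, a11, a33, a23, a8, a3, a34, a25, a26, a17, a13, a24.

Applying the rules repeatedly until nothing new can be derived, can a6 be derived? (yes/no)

Round 1: rule 1 [a29 :- a24, a8.]; rule 5 [a15 :- a25.]; rule 6 [a2 :- a17, a23.]; rule 8 [a4 :- a13, a33.]; rule 11 [a19 :- a27.]. Adds a29, a15, a2, a4, a19.
Round 2: rule 7 [a36 :- a2, a4.]; rule 9 [a10 :- a19, a34.]; rule 10 [a21 :- a29, a15.]. Adds a36, a10, a21.
Round 3: rule 4 [a30 :- a21, a36.]; rule 12 [a18 :- a10, a17.]. Adds a30, a18.
Round 4: rule 2 [a6 :- a18, a30.]. Adds a6.
Round 5: rule 13 [a16 :- a6, a3.]. Adds a16.
a6 appears in round 4, so it is derivable.

yes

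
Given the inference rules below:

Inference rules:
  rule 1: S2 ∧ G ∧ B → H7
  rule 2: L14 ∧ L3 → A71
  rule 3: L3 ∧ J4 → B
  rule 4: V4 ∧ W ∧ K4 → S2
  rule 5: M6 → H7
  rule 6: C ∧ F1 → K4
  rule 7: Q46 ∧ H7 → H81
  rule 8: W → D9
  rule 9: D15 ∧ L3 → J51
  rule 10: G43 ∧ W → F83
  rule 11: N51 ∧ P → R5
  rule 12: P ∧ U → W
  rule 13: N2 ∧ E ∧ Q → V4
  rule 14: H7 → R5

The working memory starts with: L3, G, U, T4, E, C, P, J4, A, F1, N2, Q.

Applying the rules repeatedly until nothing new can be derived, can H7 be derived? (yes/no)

[1] rule 3 [L3 ∧ J4 → B]; rule 6 [C ∧ F1 → K4]; rule 12 [P ∧ U → W]; rule 13 [N2 ∧ E ∧ Q → V4]. ⇒ new: B, K4, W, V4.
[2] rule 4 [V4 ∧ W ∧ K4 → S2]; rule 8 [W → D9]. ⇒ new: S2, D9.
[3] rule 1 [S2 ∧ G ∧ B → H7]. ⇒ new: H7.
[4] rule 14 [H7 → R5]. ⇒ new: R5.
H7 appears in round 3, so it is derivable.

yes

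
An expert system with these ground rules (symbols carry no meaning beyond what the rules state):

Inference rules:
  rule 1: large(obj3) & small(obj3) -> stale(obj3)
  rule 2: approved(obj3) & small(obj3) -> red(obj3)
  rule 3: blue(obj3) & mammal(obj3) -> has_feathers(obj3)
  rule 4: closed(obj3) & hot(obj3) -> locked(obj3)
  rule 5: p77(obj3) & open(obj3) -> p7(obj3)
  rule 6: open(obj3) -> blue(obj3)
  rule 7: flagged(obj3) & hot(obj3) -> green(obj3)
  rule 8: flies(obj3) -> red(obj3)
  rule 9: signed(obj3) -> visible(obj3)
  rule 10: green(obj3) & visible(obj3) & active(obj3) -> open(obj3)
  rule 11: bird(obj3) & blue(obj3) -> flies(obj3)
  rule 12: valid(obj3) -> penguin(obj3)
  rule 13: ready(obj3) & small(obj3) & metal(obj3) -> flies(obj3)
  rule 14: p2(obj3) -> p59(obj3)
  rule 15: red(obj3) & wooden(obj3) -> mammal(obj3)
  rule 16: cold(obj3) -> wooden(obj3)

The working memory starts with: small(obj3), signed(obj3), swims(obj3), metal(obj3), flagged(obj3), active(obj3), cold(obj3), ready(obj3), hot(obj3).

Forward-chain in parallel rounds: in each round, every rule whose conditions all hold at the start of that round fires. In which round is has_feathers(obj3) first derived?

Round 1 — rule 7, rule 9, rule 13, rule 16, derive green(obj3), visible(obj3), flies(obj3), wooden(obj3).
Round 2 — rule 8, rule 10, derive red(obj3), open(obj3).
Round 3 — rule 6, rule 15, derive blue(obj3), mammal(obj3).
Round 4 — rule 3, derive has_feathers(obj3).
has_feathers(obj3) first appears in round 4.

4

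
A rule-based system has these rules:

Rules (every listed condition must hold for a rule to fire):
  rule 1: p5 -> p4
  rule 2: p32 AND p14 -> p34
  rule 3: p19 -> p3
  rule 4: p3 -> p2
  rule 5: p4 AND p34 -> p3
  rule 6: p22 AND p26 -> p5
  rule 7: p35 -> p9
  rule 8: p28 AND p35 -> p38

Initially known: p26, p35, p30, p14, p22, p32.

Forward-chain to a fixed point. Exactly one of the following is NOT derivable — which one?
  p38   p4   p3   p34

[1] rule 2 [p32 AND p14 -> p34]; rule 6 [p22 AND p26 -> p5]; rule 7 [p35 -> p9]. ⇒ new: p34, p5, p9.
[2] rule 1 [p5 -> p4]. ⇒ new: p4.
[3] rule 5 [p4 AND p34 -> p3]. ⇒ new: p3.
[4] rule 4 [p3 -> p2]. ⇒ new: p2.
Derived: p4 (round 2), p3 (round 3), p34 (round 1). p38 never appears in any round.

p38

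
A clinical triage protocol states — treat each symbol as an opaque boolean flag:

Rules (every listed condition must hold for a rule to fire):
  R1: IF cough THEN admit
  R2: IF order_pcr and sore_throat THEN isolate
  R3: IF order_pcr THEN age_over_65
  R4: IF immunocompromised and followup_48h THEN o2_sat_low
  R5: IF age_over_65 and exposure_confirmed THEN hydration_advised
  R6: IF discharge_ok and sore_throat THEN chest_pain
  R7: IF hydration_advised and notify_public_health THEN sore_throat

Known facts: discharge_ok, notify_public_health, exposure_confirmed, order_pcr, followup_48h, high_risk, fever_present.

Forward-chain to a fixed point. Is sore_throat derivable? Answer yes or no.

Round 1 fires R3, giving age_over_65.
Round 2 fires R5, giving hydration_advised.
Round 3 fires R7, giving sore_throat.
Round 4 fires R2, R6, giving isolate, chest_pain.
sore_throat appears in round 3, so it is derivable.

yes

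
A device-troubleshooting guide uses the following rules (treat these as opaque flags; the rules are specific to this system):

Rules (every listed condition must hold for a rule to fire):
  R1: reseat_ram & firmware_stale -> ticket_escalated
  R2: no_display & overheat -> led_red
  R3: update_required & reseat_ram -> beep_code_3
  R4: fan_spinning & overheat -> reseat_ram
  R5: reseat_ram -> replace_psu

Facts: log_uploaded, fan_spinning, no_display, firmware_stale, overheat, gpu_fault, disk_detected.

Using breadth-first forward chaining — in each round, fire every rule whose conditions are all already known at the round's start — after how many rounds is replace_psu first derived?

Round 1: R2 [no_display & overheat -> led_red]; R4 [fan_spinning & overheat -> reseat_ram]. Adds led_red, reseat_ram.
Round 2: R1 [reseat_ram & firmware_stale -> ticket_escalated]; R5 [reseat_ram -> replace_psu]. Adds ticket_escalated, replace_psu.
replace_psu first appears in round 2.

2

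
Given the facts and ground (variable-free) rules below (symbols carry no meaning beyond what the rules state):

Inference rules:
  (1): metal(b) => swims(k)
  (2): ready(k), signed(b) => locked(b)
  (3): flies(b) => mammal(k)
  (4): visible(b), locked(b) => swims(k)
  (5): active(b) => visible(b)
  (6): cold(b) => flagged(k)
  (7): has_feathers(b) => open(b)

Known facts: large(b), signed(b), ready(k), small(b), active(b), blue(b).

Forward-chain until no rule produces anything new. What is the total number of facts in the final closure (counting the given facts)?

[1] (2) [ready(k), signed(b) => locked(b)]; (5) [active(b) => visible(b)]. ⇒ new: locked(b), visible(b).
[2] (4) [visible(b), locked(b) => swims(k)]. ⇒ new: swims(k).
Closure: {active(b), blue(b), large(b), locked(b), ready(k), signed(b), small(b), swims(k), visible(b)} — 9 facts.

9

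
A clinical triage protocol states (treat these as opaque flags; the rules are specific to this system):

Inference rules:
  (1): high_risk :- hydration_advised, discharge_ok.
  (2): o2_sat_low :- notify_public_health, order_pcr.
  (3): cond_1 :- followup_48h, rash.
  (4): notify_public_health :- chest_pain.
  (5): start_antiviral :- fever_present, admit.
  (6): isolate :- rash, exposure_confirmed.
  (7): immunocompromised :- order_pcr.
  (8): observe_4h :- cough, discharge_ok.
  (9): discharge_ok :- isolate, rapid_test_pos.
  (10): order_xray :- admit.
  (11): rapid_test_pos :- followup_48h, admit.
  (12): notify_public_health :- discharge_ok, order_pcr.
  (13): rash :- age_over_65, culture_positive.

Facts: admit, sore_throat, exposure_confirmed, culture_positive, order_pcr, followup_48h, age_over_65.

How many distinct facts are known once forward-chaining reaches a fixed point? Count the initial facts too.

16

Round 1 fires (7), (10), (11), (13), giving immunocompromised, order_xray, rapid_test_pos, rash.
Round 2 fires (3), (6), giving cond_1, isolate.
Round 3 fires (9), giving discharge_ok.
Round 4 fires (12), giving notify_public_health.
Round 5 fires (2), giving o2_sat_low.
Closure: {admit, age_over_65, cond_1, culture_positive, discharge_ok, exposure_confirmed, followup_48h, immunocompromised, isolate, notify_public_health, o2_sat_low, order_pcr, order_xray, rapid_test_pos, rash, sore_throat} — 16 facts.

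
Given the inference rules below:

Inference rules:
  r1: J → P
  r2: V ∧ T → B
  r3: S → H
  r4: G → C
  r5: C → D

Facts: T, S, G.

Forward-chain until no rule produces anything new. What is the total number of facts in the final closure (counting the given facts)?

6

Round 1: r3 [S → H]; r4 [G → C]. Adds H, C.
Round 2: r5 [C → D]. Adds D.
Closure: {C, D, G, H, S, T} — 6 facts.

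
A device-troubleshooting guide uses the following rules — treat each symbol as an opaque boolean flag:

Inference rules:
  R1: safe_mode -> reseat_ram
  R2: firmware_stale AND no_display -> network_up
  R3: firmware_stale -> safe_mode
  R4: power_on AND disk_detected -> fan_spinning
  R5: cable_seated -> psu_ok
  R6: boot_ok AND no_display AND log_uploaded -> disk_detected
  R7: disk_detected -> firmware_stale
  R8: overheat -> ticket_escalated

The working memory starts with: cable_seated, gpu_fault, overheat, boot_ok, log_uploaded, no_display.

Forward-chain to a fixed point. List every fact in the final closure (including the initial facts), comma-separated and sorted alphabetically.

Round 1 — R5, R6, R8, derive psu_ok, disk_detected, ticket_escalated.
Round 2 — R7, derive firmware_stale.
Round 3 — R2, R3, derive network_up, safe_mode.
Round 4 — R1, derive reseat_ram.

boot_ok, cable_seated, disk_detected, firmware_stale, gpu_fault, log_uploaded, network_up, no_display, overheat, psu_ok, reseat_ram, safe_mode, ticket_escalated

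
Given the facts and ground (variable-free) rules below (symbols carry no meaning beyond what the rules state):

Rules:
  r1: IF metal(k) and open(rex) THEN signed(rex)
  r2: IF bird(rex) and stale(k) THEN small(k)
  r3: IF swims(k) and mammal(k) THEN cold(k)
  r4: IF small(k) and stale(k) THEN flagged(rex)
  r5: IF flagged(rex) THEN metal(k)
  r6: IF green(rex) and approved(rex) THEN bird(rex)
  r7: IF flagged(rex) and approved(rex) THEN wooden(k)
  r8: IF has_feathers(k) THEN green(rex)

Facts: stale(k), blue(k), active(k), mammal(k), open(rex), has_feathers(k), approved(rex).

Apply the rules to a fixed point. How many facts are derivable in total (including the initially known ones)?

14

Round 1: r8 [IF has_feathers(k) THEN green(rex)]. Adds green(rex).
Round 2: r6 [IF green(rex) and approved(rex) THEN bird(rex)]. Adds bird(rex).
Round 3: r2 [IF bird(rex) and stale(k) THEN small(k)]. Adds small(k).
Round 4: r4 [IF small(k) and stale(k) THEN flagged(rex)]. Adds flagged(rex).
Round 5: r5 [IF flagged(rex) THEN metal(k)]; r7 [IF flagged(rex) and approved(rex) THEN wooden(k)]. Adds metal(k), wooden(k).
Round 6: r1 [IF metal(k) and open(rex) THEN signed(rex)]. Adds signed(rex).
Closure: {active(k), approved(rex), bird(rex), blue(k), flagged(rex), green(rex), has_feathers(k), mammal(k), metal(k), open(rex), signed(rex), small(k), stale(k), wooden(k)} — 14 facts.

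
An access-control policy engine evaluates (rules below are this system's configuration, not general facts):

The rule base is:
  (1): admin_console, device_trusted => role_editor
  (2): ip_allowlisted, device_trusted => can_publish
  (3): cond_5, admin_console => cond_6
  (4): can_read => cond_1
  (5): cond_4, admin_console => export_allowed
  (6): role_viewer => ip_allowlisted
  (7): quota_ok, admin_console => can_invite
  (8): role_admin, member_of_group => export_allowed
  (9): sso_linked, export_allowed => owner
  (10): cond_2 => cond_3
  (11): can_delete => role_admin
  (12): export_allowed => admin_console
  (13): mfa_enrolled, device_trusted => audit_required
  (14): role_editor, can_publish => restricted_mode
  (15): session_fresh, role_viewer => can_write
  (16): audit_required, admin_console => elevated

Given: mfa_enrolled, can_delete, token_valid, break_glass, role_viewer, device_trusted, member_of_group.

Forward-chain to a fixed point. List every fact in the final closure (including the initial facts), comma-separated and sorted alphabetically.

admin_console, audit_required, break_glass, can_delete, can_publish, device_trusted, elevated, export_allowed, ip_allowlisted, member_of_group, mfa_enrolled, restricted_mode, role_admin, role_editor, role_viewer, token_valid

Round 1: (6) [role_viewer => ip_allowlisted]; (11) [can_delete => role_admin]; (13) [mfa_enrolled, device_trusted => audit_required]. New: ip_allowlisted, role_admin, audit_required.
Round 2: (2) [ip_allowlisted, device_trusted => can_publish]; (8) [role_admin, member_of_group => export_allowed]. New: can_publish, export_allowed.
Round 3: (12) [export_allowed => admin_console]. New: admin_console.
Round 4: (1) [admin_console, device_trusted => role_editor]; (16) [audit_required, admin_console => elevated]. New: role_editor, elevated.
Round 5: (14) [role_editor, can_publish => restricted_mode]. New: restricted_mode.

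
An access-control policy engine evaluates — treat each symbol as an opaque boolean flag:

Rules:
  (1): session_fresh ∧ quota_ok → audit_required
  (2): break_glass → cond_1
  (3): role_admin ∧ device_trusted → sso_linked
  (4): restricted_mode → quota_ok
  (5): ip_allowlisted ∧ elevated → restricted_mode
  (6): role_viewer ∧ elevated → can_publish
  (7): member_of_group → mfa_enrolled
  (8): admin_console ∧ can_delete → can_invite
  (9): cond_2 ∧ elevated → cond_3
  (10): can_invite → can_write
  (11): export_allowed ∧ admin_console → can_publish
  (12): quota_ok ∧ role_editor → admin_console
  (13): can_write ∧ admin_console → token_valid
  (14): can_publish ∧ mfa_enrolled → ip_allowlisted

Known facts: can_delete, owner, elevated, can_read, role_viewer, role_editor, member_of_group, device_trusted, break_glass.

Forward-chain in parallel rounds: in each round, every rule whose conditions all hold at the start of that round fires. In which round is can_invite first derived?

Round 1: (2) [break_glass → cond_1]; (6) [role_viewer ∧ elevated → can_publish]; (7) [member_of_group → mfa_enrolled]. New: cond_1, can_publish, mfa_enrolled.
Round 2: (14) [can_publish ∧ mfa_enrolled → ip_allowlisted]. New: ip_allowlisted.
Round 3: (5) [ip_allowlisted ∧ elevated → restricted_mode]. New: restricted_mode.
Round 4: (4) [restricted_mode → quota_ok]. New: quota_ok.
Round 5: (12) [quota_ok ∧ role_editor → admin_console]. New: admin_console.
Round 6: (8) [admin_console ∧ can_delete → can_invite]. New: can_invite.
can_invite first appears in round 6.

6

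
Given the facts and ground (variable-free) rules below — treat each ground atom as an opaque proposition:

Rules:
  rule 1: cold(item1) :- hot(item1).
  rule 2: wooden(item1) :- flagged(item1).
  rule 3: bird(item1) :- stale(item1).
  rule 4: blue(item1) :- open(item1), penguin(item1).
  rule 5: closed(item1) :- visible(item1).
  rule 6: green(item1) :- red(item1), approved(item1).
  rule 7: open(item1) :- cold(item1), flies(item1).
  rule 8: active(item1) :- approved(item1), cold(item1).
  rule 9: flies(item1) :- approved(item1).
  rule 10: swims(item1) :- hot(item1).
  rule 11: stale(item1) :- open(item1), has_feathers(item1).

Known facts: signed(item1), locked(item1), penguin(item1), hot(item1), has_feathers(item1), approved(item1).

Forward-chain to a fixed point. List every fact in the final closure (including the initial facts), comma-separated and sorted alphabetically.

Round 1: rule 1 [cold(item1) :- hot(item1).]; rule 9 [flies(item1) :- approved(item1).]; rule 10 [swims(item1) :- hot(item1).]. Adds cold(item1), flies(item1), swims(item1).
Round 2: rule 7 [open(item1) :- cold(item1), flies(item1).]; rule 8 [active(item1) :- approved(item1), cold(item1).]. Adds open(item1), active(item1).
Round 3: rule 4 [blue(item1) :- open(item1), penguin(item1).]; rule 11 [stale(item1) :- open(item1), has_feathers(item1).]. Adds blue(item1), stale(item1).
Round 4: rule 3 [bird(item1) :- stale(item1).]. Adds bird(item1).

active(item1), approved(item1), bird(item1), blue(item1), cold(item1), flies(item1), has_feathers(item1), hot(item1), locked(item1), open(item1), penguin(item1), signed(item1), stale(item1), swims(item1)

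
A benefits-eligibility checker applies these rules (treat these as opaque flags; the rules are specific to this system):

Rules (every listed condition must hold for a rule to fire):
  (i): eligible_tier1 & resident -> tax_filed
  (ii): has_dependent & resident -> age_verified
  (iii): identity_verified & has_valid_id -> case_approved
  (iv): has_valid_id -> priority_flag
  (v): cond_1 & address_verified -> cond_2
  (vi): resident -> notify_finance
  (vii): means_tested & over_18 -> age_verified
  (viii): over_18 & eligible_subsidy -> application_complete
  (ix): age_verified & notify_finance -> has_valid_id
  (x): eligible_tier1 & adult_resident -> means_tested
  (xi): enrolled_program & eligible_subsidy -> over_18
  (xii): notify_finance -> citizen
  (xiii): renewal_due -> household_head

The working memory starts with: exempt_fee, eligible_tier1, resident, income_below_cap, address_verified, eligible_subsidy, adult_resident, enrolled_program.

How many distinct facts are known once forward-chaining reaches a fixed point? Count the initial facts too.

17

Round 1 fires (i), (vi), (x), (xi), giving tax_filed, notify_finance, means_tested, over_18.
Round 2 fires (vii), (viii), (xii), giving age_verified, application_complete, citizen.
Round 3 fires (ix), giving has_valid_id.
Round 4 fires (iv), giving priority_flag.
Closure: {address_verified, adult_resident, age_verified, application_complete, citizen, eligible_subsidy, eligible_tier1, enrolled_program, exempt_fee, has_valid_id, income_below_cap, means_tested, notify_finance, over_18, priority_flag, resident, tax_filed} — 17 facts.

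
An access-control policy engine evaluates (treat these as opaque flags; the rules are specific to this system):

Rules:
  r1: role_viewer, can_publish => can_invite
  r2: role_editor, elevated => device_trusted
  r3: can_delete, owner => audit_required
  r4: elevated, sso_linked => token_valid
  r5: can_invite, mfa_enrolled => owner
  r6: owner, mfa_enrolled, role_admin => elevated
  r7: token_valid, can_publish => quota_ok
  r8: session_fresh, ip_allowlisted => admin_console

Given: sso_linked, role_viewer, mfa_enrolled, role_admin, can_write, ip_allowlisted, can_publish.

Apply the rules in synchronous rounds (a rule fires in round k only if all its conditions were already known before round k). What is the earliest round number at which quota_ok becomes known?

Round 1: r1 [role_viewer, can_publish => can_invite]. New: can_invite.
Round 2: r5 [can_invite, mfa_enrolled => owner]. New: owner.
Round 3: r6 [owner, mfa_enrolled, role_admin => elevated]. New: elevated.
Round 4: r4 [elevated, sso_linked => token_valid]. New: token_valid.
Round 5: r7 [token_valid, can_publish => quota_ok]. New: quota_ok.
quota_ok first appears in round 5.

5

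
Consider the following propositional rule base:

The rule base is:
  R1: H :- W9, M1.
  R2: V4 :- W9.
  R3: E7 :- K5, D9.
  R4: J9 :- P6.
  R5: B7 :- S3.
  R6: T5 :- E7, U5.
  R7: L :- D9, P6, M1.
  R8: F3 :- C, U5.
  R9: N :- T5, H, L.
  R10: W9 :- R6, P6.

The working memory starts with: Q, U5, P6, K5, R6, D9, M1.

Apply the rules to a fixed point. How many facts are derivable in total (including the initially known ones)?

[1] R3 [E7 :- K5, D9.]; R4 [J9 :- P6.]; R7 [L :- D9, P6, M1.]; R10 [W9 :- R6, P6.]. ⇒ new: E7, J9, L, W9.
[2] R1 [H :- W9, M1.]; R2 [V4 :- W9.]; R6 [T5 :- E7, U5.]. ⇒ new: H, V4, T5.
[3] R9 [N :- T5, H, L.]. ⇒ new: N.
Closure: {D9, E7, H, J9, K5, L, M1, N, P6, Q, R6, T5, U5, V4, W9} — 15 facts.

15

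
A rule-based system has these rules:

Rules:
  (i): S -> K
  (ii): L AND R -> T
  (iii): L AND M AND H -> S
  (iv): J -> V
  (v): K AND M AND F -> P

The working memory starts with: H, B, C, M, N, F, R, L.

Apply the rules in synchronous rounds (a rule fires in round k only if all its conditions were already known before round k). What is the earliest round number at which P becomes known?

Round 1 fires (ii), (iii), giving T, S.
Round 2 fires (i), giving K.
Round 3 fires (v), giving P.
P first appears in round 3.

3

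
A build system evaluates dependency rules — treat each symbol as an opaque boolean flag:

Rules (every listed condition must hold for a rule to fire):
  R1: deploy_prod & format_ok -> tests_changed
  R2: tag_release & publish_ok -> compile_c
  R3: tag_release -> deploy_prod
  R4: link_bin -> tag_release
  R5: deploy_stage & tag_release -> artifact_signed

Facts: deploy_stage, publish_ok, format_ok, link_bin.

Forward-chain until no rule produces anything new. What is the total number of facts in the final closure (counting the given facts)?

Round 1 — R4, derive tag_release.
Round 2 — R2, R3, R5, derive compile_c, deploy_prod, artifact_signed.
Round 3 — R1, derive tests_changed.
Closure: {artifact_signed, compile_c, deploy_prod, deploy_stage, format_ok, link_bin, publish_ok, tag_release, tests_changed} — 9 facts.

9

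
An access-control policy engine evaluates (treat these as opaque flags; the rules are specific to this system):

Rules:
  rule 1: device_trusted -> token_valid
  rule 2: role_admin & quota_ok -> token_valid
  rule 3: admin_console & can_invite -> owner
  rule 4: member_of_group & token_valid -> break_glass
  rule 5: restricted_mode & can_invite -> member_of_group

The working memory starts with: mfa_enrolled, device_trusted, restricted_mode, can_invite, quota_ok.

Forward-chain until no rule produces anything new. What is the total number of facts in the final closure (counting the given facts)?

8

Round 1: rule 1 [device_trusted -> token_valid]; rule 5 [restricted_mode & can_invite -> member_of_group]. Adds token_valid, member_of_group.
Round 2: rule 4 [member_of_group & token_valid -> break_glass]. Adds break_glass.
Closure: {break_glass, can_invite, device_trusted, member_of_group, mfa_enrolled, quota_ok, restricted_mode, token_valid} — 8 facts.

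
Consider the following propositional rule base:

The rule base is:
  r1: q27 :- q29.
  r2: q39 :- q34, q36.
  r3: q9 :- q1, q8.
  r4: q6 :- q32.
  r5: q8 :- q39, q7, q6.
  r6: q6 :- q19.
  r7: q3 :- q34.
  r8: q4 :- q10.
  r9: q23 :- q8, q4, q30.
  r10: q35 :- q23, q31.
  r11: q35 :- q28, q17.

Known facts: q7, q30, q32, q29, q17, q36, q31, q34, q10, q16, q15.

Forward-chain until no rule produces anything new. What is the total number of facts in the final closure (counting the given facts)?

19

Round 1 fires r1, r2, r4, r7, r8, giving q27, q39, q6, q3, q4.
Round 2 fires r5, giving q8.
Round 3 fires r9, giving q23.
Round 4 fires r10, giving q35.
Closure: {q10, q15, q16, q17, q23, q27, q29, q3, q30, q31, q32, q34, q35, q36, q39, q4, q6, q7, q8} — 19 facts.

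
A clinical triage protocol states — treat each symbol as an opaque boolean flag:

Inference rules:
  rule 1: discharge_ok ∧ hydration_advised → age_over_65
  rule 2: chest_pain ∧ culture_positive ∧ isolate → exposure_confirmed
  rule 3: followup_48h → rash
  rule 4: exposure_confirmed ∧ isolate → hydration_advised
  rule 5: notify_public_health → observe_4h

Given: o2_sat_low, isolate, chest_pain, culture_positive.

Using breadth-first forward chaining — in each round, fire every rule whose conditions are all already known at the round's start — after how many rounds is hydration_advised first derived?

Round 1 fires rule 2, giving exposure_confirmed.
Round 2 fires rule 4, giving hydration_advised.
hydration_advised first appears in round 2.

2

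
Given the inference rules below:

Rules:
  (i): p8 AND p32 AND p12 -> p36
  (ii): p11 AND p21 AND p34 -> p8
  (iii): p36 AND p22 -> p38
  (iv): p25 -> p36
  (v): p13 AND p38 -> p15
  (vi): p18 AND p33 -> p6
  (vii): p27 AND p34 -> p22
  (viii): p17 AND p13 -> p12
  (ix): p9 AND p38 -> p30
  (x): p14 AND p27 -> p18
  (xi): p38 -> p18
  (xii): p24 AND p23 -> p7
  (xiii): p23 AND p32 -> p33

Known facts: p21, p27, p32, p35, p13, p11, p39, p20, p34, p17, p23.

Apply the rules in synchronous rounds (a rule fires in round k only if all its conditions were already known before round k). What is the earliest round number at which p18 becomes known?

4

Round 1: (ii) [p11 AND p21 AND p34 -> p8]; (vii) [p27 AND p34 -> p22]; (viii) [p17 AND p13 -> p12]; (xiii) [p23 AND p32 -> p33]. Adds p8, p22, p12, p33.
Round 2: (i) [p8 AND p32 AND p12 -> p36]. Adds p36.
Round 3: (iii) [p36 AND p22 -> p38]. Adds p38.
Round 4: (v) [p13 AND p38 -> p15]; (xi) [p38 -> p18]. Adds p15, p18.
p18 first appears in round 4.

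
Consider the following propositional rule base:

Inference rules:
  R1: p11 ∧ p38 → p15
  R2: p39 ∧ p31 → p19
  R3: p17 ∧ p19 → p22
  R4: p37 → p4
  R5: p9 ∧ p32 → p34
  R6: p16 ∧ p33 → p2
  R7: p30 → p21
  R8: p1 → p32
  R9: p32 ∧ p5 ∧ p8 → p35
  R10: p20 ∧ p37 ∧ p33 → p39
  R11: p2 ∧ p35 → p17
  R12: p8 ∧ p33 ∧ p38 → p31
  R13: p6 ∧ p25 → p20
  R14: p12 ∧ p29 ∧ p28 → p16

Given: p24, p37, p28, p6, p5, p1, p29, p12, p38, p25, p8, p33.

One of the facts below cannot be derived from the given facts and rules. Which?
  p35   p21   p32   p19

Round 1: R4 [p37 → p4]; R8 [p1 → p32]; R12 [p8 ∧ p33 ∧ p38 → p31]; R13 [p6 ∧ p25 → p20]; R14 [p12 ∧ p29 ∧ p28 → p16]. New: p4, p32, p31, p20, p16.
Round 2: R6 [p16 ∧ p33 → p2]; R9 [p32 ∧ p5 ∧ p8 → p35]; R10 [p20 ∧ p37 ∧ p33 → p39]. New: p2, p35, p39.
Round 3: R2 [p39 ∧ p31 → p19]; R11 [p2 ∧ p35 → p17]. New: p19, p17.
Round 4: R3 [p17 ∧ p19 → p22]. New: p22.
Derived: p32 (round 1), p19 (round 3), p35 (round 2). p21 never appears in any round.

p21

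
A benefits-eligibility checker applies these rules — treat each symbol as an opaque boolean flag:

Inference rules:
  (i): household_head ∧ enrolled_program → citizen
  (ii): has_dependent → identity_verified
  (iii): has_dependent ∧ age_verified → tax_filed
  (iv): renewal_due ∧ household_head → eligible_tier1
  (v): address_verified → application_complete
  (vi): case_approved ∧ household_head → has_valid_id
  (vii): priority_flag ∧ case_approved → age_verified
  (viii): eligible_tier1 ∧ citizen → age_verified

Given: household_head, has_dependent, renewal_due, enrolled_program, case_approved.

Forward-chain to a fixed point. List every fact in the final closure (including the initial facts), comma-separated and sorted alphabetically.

Round 1: (i) [household_head ∧ enrolled_program → citizen]; (ii) [has_dependent → identity_verified]; (iv) [renewal_due ∧ household_head → eligible_tier1]; (vi) [case_approved ∧ household_head → has_valid_id]. Adds citizen, identity_verified, eligible_tier1, has_valid_id.
Round 2: (viii) [eligible_tier1 ∧ citizen → age_verified]. Adds age_verified.
Round 3: (iii) [has_dependent ∧ age_verified → tax_filed]. Adds tax_filed.

age_verified, case_approved, citizen, eligible_tier1, enrolled_program, has_dependent, has_valid_id, household_head, identity_verified, renewal_due, tax_filed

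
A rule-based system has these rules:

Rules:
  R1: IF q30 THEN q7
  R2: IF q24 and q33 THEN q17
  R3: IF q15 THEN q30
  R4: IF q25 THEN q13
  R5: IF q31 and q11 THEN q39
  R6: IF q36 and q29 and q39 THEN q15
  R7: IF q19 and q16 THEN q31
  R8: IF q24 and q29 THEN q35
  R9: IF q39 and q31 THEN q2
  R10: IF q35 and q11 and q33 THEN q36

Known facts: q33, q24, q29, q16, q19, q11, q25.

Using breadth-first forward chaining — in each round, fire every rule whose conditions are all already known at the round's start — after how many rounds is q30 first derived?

4

Round 1: R2 [IF q24 and q33 THEN q17]; R4 [IF q25 THEN q13]; R7 [IF q19 and q16 THEN q31]; R8 [IF q24 and q29 THEN q35]. Adds q17, q13, q31, q35.
Round 2: R5 [IF q31 and q11 THEN q39]; R10 [IF q35 and q11 and q33 THEN q36]. Adds q39, q36.
Round 3: R6 [IF q36 and q29 and q39 THEN q15]; R9 [IF q39 and q31 THEN q2]. Adds q15, q2.
Round 4: R3 [IF q15 THEN q30]. Adds q30.
q30 first appears in round 4.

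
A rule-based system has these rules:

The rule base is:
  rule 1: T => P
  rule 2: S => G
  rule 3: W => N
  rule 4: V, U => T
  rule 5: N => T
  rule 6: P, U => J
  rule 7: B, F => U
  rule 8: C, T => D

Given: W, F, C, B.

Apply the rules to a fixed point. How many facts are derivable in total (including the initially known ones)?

10

Round 1 — rule 3, rule 7, derive N, U.
Round 2 — rule 5, derive T.
Round 3 — rule 1, rule 8, derive P, D.
Round 4 — rule 6, derive J.
Closure: {B, C, D, F, J, N, P, T, U, W} — 10 facts.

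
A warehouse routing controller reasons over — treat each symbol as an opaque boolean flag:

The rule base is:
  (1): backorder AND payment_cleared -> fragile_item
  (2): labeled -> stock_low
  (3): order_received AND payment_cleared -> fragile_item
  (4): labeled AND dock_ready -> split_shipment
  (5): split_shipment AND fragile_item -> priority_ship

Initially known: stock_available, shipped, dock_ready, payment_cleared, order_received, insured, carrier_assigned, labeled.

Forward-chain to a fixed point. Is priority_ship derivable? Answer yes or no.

Round 1: (2) [labeled -> stock_low]; (3) [order_received AND payment_cleared -> fragile_item]; (4) [labeled AND dock_ready -> split_shipment]. New: stock_low, fragile_item, split_shipment.
Round 2: (5) [split_shipment AND fragile_item -> priority_ship]. New: priority_ship.
priority_ship appears in round 2, so it is derivable.

yes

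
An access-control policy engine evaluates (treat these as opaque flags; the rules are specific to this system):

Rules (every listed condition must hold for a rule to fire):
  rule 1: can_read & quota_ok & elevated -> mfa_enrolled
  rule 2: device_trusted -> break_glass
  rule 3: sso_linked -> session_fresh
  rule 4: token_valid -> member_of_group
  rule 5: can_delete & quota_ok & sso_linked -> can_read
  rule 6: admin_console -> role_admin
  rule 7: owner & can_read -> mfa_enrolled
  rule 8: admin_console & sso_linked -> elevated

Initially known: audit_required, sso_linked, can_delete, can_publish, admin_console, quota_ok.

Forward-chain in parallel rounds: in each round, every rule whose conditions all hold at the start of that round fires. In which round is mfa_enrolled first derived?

Round 1 fires rule 3, rule 5, rule 6, rule 8, giving session_fresh, can_read, role_admin, elevated.
Round 2 fires rule 1, giving mfa_enrolled.
mfa_enrolled first appears in round 2.

2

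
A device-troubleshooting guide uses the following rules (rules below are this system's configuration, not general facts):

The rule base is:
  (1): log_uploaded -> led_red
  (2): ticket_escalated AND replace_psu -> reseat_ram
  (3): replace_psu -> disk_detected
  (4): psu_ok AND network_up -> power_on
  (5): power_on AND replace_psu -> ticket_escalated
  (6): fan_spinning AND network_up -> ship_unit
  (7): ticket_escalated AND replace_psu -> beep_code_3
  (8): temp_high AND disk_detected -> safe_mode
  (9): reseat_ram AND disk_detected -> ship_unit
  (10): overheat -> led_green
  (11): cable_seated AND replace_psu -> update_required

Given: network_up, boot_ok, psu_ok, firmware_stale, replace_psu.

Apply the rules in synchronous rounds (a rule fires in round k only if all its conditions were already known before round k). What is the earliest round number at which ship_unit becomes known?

4

[1] (3) [replace_psu -> disk_detected]; (4) [psu_ok AND network_up -> power_on]. ⇒ new: disk_detected, power_on.
[2] (5) [power_on AND replace_psu -> ticket_escalated]. ⇒ new: ticket_escalated.
[3] (2) [ticket_escalated AND replace_psu -> reseat_ram]; (7) [ticket_escalated AND replace_psu -> beep_code_3]. ⇒ new: reseat_ram, beep_code_3.
[4] (9) [reseat_ram AND disk_detected -> ship_unit]. ⇒ new: ship_unit.
ship_unit first appears in round 4.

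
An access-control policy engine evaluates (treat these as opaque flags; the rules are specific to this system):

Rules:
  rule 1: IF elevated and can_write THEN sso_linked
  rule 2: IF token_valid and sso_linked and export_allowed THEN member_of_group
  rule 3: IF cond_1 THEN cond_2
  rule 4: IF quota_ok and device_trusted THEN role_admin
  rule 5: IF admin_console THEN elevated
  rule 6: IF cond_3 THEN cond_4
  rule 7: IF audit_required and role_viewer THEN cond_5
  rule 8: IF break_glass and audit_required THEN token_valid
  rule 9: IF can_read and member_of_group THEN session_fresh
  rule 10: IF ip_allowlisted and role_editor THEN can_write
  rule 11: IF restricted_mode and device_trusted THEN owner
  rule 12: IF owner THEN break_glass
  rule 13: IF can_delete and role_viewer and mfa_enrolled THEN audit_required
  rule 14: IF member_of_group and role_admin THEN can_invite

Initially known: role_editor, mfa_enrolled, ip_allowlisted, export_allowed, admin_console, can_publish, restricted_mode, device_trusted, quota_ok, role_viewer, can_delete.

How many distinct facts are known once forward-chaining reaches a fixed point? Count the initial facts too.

22

[1] rule 4 [IF quota_ok and device_trusted THEN role_admin]; rule 5 [IF admin_console THEN elevated]; rule 10 [IF ip_allowlisted and role_editor THEN can_write]; rule 11 [IF restricted_mode and device_trusted THEN owner]; rule 13 [IF can_delete and role_viewer and mfa_enrolled THEN audit_required]. ⇒ new: role_admin, elevated, can_write, owner, audit_required.
[2] rule 1 [IF elevated and can_write THEN sso_linked]; rule 7 [IF audit_required and role_viewer THEN cond_5]; rule 12 [IF owner THEN break_glass]. ⇒ new: sso_linked, cond_5, break_glass.
[3] rule 8 [IF break_glass and audit_required THEN token_valid]. ⇒ new: token_valid.
[4] rule 2 [IF token_valid and sso_linked and export_allowed THEN member_of_group]. ⇒ new: member_of_group.
[5] rule 14 [IF member_of_group and role_admin THEN can_invite]. ⇒ new: can_invite.
Closure: {admin_console, audit_required, break_glass, can_delete, can_invite, can_publish, can_write, cond_5, device_trusted, elevated, export_allowed, ip_allowlisted, member_of_group, mfa_enrolled, owner, quota_ok, restricted_mode, role_admin, role_editor, role_viewer, sso_linked, token_valid} — 22 facts.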